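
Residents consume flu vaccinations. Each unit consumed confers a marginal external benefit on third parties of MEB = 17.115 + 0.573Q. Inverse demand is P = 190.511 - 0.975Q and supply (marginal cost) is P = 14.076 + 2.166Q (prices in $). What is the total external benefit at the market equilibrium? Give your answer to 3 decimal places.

$1865.356

Market equilibrium (private): 14.076 + 2.166Q = 190.511 - 0.975Q → Q_m = 56.1716.
Total external benefit = ∫₀^{Q_m} (17.115 + 0.573Q) dQ = 17.115×56.1716 + ½×0.573×56.1716² = 1865.3557.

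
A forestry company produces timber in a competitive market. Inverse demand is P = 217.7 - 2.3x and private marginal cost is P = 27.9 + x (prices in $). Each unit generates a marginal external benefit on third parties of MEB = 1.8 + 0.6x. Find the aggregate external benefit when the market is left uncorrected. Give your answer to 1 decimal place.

$1095.9

Market equilibrium (private): 27.9 + x = 217.7 - 2.3x → x_m = 57.5152.
Total external benefit = ∫₀^{x_m} (1.8 + 0.6x) dx = 1.8×57.5152 + ½×0.6×57.5152² = 1095.9268.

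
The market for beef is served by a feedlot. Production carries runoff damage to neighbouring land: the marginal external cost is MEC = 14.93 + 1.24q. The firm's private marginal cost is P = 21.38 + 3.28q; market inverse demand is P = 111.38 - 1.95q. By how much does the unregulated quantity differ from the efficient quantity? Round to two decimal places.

5.61 units

Market equilibrium (private): 21.38 + 3.28q = 111.38 - 1.95q → q_m = 17.2084.
Social marginal cost = private MC + MEC = 36.31 + 4.52q.
Set SMC = demand: 36.31 + 4.52q = 111.38 - 1.95q → q* = 11.6028.
Gap = |17.2084 − 11.6028| = 5.6056.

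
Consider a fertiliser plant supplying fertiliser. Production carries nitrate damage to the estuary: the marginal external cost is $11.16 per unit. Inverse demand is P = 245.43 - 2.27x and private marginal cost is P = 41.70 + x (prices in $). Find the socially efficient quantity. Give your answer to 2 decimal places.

x* = 58.89

Social marginal cost = private MC + MEC = 52.86 + x.
Set SMC = demand: 52.86 + x = 245.43 - 2.27x → x* = 58.8899.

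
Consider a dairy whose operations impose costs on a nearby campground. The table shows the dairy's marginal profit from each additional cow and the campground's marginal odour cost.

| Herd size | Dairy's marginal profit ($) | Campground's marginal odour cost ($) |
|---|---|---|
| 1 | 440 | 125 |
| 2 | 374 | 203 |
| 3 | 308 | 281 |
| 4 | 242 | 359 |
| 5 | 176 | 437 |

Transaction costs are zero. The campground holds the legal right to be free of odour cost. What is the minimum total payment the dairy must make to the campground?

Efficient level: marginal profit ≥ marginal odour cost through level 3, so k* = 3.
With the campground holding the right, the dairy must at least compensate total damage at k*: 125 + 203 + 281 = 609.

$609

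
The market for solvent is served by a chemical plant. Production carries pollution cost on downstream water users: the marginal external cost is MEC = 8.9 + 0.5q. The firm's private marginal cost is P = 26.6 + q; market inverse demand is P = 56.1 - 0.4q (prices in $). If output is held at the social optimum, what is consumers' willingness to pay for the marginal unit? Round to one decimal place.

Social marginal cost = private MC + MEC = 35.5 + 1.5q.
Set SMC = demand: 35.5 + 1.5q = 56.1 - 0.4q → q* = 10.8421.
Consumer price on the demand curve at q*: 56.1 − 0.4×10.8421 = 51.7632.

P = $51.8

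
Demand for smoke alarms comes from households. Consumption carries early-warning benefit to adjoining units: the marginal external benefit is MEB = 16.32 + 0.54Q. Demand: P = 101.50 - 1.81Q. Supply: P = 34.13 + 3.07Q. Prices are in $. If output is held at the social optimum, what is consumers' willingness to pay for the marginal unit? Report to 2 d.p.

P = $66.60

Social marginal benefit = demand + MEB = 117.82 - 1.27Q.
Set SMB = MC: 117.82 - 1.27Q = 34.13 + 3.07Q → Q* = 19.2834.
Consumer price on the demand curve at Q*: 101.50 − 1.81×19.2834 = 66.5970.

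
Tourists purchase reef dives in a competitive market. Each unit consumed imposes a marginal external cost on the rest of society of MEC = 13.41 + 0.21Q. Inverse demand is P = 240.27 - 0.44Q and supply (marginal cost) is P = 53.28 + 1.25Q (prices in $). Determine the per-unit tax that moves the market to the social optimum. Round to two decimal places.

tax = $32.60 per unit

Social marginal benefit = demand − MEC = 226.86 - 0.65Q.
Set SMB = MC: 226.86 - 0.65Q = 53.28 + 1.25Q → Q* = 91.3579.
The Pigouvian tax equals MEC at Q*: 13.41 + 0.21×91.3579 = 32.5952.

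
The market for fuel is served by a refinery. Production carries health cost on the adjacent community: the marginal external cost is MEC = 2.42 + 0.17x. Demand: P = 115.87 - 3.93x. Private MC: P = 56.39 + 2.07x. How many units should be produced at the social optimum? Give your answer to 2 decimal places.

Social marginal cost = private MC + MEC = 58.81 + 2.24x.
Set SMC = demand: 58.81 + 2.24x = 115.87 - 3.93x → x* = 9.2480.

x* = 9.25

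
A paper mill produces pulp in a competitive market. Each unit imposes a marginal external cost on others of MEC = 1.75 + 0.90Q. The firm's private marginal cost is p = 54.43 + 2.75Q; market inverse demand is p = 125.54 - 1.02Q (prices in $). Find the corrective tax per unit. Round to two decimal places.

Social marginal cost = private MC + MEC = 56.18 + 3.65Q.
Set SMC = demand: 56.18 + 3.65Q = 125.54 - 1.02Q → Q* = 14.8522.
The Pigouvian tax equals MEC at Q*: 1.75 + 0.90×14.8522 = 15.1170.

tax = $15.12 per unit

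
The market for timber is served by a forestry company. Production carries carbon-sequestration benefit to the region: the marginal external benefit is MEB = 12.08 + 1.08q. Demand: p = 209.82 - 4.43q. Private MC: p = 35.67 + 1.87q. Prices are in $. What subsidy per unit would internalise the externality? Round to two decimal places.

subsidy = $50.61 per unit

Social marginal cost = private MC − MEB = 23.59 + 0.79q.
Set SMC = demand: 23.59 + 0.79q = 209.82 - 4.43q → q* = 35.6762.
The Pigouvian subsidy equals MEB at q*: 12.08 + 1.08×35.6762 = 50.6103.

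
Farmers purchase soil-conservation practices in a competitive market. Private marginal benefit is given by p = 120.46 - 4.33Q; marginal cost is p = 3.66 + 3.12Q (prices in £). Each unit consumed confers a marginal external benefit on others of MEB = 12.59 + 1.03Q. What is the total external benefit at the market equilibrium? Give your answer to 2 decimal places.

Market equilibrium (private): 3.66 + 3.12Q = 120.46 - 4.33Q → Q_m = 15.6779.
Total external benefit = ∫₀^{Q_m} (12.59 + 1.03Q) dQ = 12.59×15.6779 + ½×1.03×15.6779² = 323.9700.

£323.97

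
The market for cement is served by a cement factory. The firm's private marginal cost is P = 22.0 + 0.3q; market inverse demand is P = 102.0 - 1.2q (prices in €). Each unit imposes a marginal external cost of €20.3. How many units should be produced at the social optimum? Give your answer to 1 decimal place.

Social marginal cost = private MC + MEC = 42.3 + 0.3q.
Set SMC = demand: 42.3 + 0.3q = 102.0 - 1.2q → q* = 39.8000.

q* = 39.8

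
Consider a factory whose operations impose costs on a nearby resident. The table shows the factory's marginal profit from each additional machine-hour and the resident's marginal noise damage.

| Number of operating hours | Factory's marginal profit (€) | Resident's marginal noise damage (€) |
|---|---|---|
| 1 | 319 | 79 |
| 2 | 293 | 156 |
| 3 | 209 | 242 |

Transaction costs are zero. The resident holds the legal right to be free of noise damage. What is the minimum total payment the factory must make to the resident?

Efficient level: marginal profit ≥ marginal noise damage through level 2, so k* = 2.
With the resident holding the right, the factory must at least compensate total damage at k*: 79 + 156 = 235.

€235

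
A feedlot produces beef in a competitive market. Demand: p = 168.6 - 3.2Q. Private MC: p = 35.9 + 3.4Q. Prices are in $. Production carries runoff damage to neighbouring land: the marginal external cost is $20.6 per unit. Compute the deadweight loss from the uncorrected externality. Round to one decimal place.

Market equilibrium (private): 35.9 + 3.4Q = 168.6 - 3.2Q → Q_m = 20.1061.
Social marginal cost = private MC + MEC = 56.5 + 3.4Q.
Set SMC = demand: 56.5 + 3.4Q = 168.6 - 3.2Q → Q* = 16.9848.
Between Q* and Q_m the wedge SMC − demand runs linearly from 0 to MEC(Q_m), so the loss is a triangle.
DWL = ½ × 3.1213 × 20.6000 = 32.1494.

DWL = $32.1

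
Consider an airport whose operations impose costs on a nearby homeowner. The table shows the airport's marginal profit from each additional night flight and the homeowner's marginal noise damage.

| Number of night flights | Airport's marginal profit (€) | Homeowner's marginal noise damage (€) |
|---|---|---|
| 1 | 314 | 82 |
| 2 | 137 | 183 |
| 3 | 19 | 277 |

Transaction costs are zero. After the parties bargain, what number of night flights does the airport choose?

Bargaining reaches the level where marginal profit last exceeds marginal noise damage.
That holds through level 1 (314 ≥ 82) but not at 2 (137 < 183).

1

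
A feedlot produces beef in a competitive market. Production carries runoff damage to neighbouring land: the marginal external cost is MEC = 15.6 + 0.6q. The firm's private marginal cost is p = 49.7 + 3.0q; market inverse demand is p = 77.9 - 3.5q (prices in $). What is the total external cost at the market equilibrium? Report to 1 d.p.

Market equilibrium (private): 49.7 + 3.0q = 77.9 - 3.5q → q_m = 4.3385.
Total external cost = ∫₀^{q_m} (15.6 + 0.6q) dq = 15.6×4.3385 + ½×0.6×4.3385² = 73.3274.

$73.3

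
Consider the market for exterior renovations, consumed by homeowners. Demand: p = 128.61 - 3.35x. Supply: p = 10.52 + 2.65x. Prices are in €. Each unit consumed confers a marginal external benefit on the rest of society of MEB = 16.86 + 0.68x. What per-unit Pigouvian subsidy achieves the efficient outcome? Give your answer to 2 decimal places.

subsidy = €34.11 per unit

Social marginal benefit = demand + MEB = 145.47 - 2.67x.
Set SMB = MC: 145.47 - 2.67x = 10.52 + 2.65x → x* = 25.3665.
The Pigouvian subsidy equals MEB at x*: 16.86 + 0.68×25.3665 = 34.1092.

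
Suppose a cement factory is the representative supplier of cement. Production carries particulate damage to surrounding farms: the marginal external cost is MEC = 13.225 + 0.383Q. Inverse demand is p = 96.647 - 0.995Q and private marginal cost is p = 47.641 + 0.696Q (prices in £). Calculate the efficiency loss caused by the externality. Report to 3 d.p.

Market equilibrium (private): 47.641 + 0.696Q = 96.647 - 0.995Q → Q_m = 28.9805.
Social marginal cost = private MC + MEC = 60.866 + 1.079Q.
Set SMC = demand: 60.866 + 1.079Q = 96.647 - 0.995Q → Q* = 17.2522.
The loss is the area between SMC and demand from Q* to Q_m; with linear curves that's a triangle of height MEC(Q_m).
DWL = ½ × 11.7283 × 24.3245 = 142.6425.

DWL = £142.643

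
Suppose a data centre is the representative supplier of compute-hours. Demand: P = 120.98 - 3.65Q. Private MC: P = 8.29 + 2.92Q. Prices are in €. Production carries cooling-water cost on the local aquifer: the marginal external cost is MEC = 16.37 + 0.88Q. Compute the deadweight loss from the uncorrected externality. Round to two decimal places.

DWL = €66.44

Market equilibrium (private): 8.29 + 2.92Q = 120.98 - 3.65Q → Q_m = 17.1522.
Social marginal cost = private MC + MEC = 24.66 + 3.80Q.
Set SMC = demand: 24.66 + 3.80Q = 120.98 - 3.65Q → Q* = 12.9289.
The welfare-loss triangle has base |Q_m − Q*| and height MEC(Q_m) (the vertical gap between SMC and demand is zero at Q* and MEC at Q_m).
DWL = ½ × 4.2233 × 31.4639 = 66.4407.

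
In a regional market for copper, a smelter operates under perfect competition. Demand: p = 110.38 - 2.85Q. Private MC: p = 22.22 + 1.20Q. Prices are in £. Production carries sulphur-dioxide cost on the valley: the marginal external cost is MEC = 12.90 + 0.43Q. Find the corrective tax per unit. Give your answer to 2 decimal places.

Social marginal cost = private MC + MEC = 35.12 + 1.63Q.
Set SMC = demand: 35.12 + 1.63Q = 110.38 - 2.85Q → Q* = 16.7991.
The Pigouvian tax equals MEC at Q*: 12.90 + 0.43×16.7991 = 20.1236.

tax = £20.12 per unit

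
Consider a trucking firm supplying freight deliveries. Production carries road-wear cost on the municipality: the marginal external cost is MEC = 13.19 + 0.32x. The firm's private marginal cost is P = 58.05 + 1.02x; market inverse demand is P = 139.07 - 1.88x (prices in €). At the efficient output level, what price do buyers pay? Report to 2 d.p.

Social marginal cost = private MC + MEC = 71.24 + 1.34x.
Set SMC = demand: 71.24 + 1.34x = 139.07 - 1.88x → x* = 21.0652.
Consumer price on the demand curve at x*: 139.07 − 1.88×21.0652 = 99.4674.

P = €99.47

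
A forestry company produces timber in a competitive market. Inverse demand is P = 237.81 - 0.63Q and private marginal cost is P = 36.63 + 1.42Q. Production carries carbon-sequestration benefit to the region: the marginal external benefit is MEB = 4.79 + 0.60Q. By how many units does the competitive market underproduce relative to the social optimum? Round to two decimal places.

43.91 units

Market equilibrium (private): 36.63 + 1.42Q = 237.81 - 0.63Q → Q_m = 98.1366.
Social marginal cost = private MC − MEB = 31.84 + 0.82Q.
Set SMC = demand: 31.84 + 0.82Q = 237.81 - 0.63Q → Q* = 142.0483.
Gap = |98.1366 − 142.0483| = 43.9117.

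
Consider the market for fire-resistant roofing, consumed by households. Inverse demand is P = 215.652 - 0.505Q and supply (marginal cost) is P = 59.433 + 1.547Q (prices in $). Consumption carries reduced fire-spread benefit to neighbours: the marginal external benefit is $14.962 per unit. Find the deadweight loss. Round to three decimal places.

Market equilibrium (private): 59.433 + 1.547Q = 215.652 - 0.505Q → Q_m = 76.1301.
Social marginal benefit = demand + MEB = 230.614 - 0.505Q.
Set SMB = MC: 230.614 - 0.505Q = 59.433 + 1.547Q → Q* = 83.4215.
The loss is the area between SMB and MC from Q* to Q_m; with linear curves that's a triangle of height MEB(Q_m).
DWL = ½ × 7.2914 × 14.9620 = 54.5470.

DWL = $54.547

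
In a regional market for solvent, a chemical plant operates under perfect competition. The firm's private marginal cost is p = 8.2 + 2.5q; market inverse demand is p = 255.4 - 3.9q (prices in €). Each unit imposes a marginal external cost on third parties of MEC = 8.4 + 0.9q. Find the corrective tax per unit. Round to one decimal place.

Social marginal cost = private MC + MEC = 16.6 + 3.4q.
Set SMC = demand: 16.6 + 3.4q = 255.4 - 3.9q → q* = 32.7123.
The Pigouvian tax equals MEC at q*: 8.4 + 0.9×32.7123 = 37.8411.

tax = €37.8 per unit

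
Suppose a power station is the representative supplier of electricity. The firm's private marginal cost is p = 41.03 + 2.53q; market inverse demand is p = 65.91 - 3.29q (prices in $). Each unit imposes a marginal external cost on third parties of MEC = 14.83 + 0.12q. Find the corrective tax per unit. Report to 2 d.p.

Social marginal cost = private MC + MEC = 55.86 + 2.65q.
Set SMC = demand: 55.86 + 2.65q = 65.91 - 3.29q → q* = 1.6919.
The Pigouvian tax equals MEC at q*: 14.83 + 0.12×1.6919 = 15.0330.

tax = $15.03 per unit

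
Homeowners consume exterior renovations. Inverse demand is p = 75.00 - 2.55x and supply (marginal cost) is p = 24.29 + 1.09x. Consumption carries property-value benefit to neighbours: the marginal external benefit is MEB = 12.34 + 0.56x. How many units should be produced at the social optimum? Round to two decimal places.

Social marginal benefit = demand + MEB = 87.34 - 1.99x.
Set SMB = MC: 87.34 - 1.99x = 24.29 + 1.09x → x* = 20.4708.

x* = 20.47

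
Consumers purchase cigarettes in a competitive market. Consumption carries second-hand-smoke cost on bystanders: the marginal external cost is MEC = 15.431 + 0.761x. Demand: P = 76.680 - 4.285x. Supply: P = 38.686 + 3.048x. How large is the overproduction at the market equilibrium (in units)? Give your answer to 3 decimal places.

2.394 units

Market equilibrium (private): 38.686 + 3.048x = 76.680 - 4.285x → x_m = 5.1812.
Social marginal benefit = demand − MEC = 61.249 - 5.046x.
Set SMB = MC: 61.249 - 5.046x = 38.686 + 3.048x → x* = 2.7876.
Gap = |5.1812 − 2.7876| = 2.3936.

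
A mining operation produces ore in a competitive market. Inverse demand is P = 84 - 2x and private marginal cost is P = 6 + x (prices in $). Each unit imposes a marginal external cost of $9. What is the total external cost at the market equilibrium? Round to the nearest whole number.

$234

Market equilibrium (private): 6 + x = 84 - 2x → x_m = 26.0000.
Total external cost = MEC × x_m = 9 × 26.0000 = 234.0000.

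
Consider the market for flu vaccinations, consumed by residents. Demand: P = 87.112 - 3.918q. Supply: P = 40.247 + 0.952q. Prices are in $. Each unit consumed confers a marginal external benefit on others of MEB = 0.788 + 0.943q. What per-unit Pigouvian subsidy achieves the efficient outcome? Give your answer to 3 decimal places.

Social marginal benefit = demand + MEB = 87.900 - 2.975q.
Set SMB = MC: 87.900 - 2.975q = 40.247 + 0.952q → q* = 12.1347.
The Pigouvian subsidy equals MEB at q*: 0.788 + 0.943×12.1347 = 12.2310.

subsidy = $12.231 per unit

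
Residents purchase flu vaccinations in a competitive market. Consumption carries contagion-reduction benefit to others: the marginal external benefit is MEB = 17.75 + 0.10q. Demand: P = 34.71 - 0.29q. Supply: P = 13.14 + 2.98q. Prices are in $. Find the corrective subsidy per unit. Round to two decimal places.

subsidy = $18.99 per unit

Social marginal benefit = demand + MEB = 52.46 - 0.19q.
Set SMB = MC: 52.46 - 0.19q = 13.14 + 2.98q → q* = 12.4038.
The Pigouvian subsidy equals MEB at q*: 17.75 + 0.10×12.4038 = 18.9904.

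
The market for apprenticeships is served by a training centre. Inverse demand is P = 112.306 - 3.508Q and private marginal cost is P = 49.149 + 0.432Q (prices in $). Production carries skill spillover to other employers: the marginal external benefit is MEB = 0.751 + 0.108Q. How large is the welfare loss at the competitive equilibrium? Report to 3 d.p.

Market equilibrium (private): 49.149 + 0.432Q = 112.306 - 3.508Q → Q_m = 16.0297.
Social marginal cost = private MC − MEB = 48.398 + 0.324Q.
Set SMC = demand: 48.398 + 0.324Q = 112.306 - 3.508Q → Q* = 16.6775.
Height of the DWL triangle at Q_m is demand(Q_m) − SMC(Q_m) = MEB(Q_m) = 2.4822.
DWL = ½ × 0.6478 × 2.4822 = 0.8040.

DWL = $0.804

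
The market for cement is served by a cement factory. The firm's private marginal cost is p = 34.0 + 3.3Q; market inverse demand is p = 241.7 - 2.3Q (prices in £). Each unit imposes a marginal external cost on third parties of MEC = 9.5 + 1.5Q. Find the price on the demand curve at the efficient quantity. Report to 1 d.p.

Social marginal cost = private MC + MEC = 43.5 + 4.8Q.
Set SMC = demand: 43.5 + 4.8Q = 241.7 - 2.3Q → Q* = 27.9155.
Consumer price on the demand curve at Q*: 241.7 − 2.3×27.9155 = 177.4944.

P = £177.5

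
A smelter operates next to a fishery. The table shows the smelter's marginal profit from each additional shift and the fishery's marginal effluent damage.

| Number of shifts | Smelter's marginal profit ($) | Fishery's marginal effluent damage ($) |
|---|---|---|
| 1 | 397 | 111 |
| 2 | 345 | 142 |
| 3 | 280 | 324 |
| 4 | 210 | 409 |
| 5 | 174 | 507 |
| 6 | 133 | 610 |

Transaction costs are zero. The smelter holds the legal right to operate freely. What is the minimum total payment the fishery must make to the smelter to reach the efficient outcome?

Left alone the smelter would choose level 6 (marginal profit stays positive).
Efficient level: k* = 2 (marginal profit ≥ marginal effluent damage through 2).
The fishery must at least cover the smelter's forgone profit from cutting 6→2: 280 + 210 + 174 + 133 = 797.

$797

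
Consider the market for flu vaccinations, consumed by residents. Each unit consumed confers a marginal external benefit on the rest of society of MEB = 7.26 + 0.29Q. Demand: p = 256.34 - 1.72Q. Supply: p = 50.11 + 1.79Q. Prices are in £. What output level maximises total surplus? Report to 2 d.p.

Q* = 66.30

Social marginal benefit = demand + MEB = 263.60 - 1.43Q.
Set SMB = MC: 263.60 - 1.43Q = 50.11 + 1.79Q → Q* = 66.3012.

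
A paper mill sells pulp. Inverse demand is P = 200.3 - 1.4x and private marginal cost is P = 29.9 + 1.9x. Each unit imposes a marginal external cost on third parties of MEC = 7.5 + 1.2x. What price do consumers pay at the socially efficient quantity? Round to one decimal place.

P = 149.6

Social marginal cost = private MC + MEC = 37.4 + 3.1x.
Set SMC = demand: 37.4 + 3.1x = 200.3 - 1.4x → x* = 36.2000.
Consumer price on the demand curve at x*: 200.3 − 1.4×36.2000 = 149.6200.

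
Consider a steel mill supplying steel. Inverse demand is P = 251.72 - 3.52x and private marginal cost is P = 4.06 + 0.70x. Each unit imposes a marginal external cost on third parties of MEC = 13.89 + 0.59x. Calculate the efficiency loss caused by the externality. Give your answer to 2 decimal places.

DWL = 244.67

Market equilibrium (private): 4.06 + 0.70x = 251.72 - 3.52x → x_m = 58.6872.
Social marginal cost = private MC + MEC = 17.95 + 1.29x.
Set SMC = demand: 17.95 + 1.29x = 251.72 - 3.52x → x* = 48.6008.
The welfare-loss triangle has base |x_m − x*| and height MEC(x_m) (the vertical gap between SMC and demand is zero at x* and MEC at x_m).
DWL = ½ × 10.0864 × 48.5155 = 244.6734.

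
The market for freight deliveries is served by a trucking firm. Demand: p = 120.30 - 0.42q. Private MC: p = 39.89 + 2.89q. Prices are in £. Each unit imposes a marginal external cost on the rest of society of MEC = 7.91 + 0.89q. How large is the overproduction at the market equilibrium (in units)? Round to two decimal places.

Market equilibrium (private): 39.89 + 2.89q = 120.30 - 0.42q → q_m = 24.2931.
Social marginal cost = private MC + MEC = 47.80 + 3.78q.
Set SMC = demand: 47.80 + 3.78q = 120.30 - 0.42q → q* = 17.2619.
Gap = |24.2931 − 17.2619| = 7.0312.

7.03 units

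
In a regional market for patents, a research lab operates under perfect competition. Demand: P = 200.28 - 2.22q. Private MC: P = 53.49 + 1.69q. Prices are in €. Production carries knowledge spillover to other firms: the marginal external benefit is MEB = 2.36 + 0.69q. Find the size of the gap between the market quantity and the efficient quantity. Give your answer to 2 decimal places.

Market equilibrium (private): 53.49 + 1.69q = 200.28 - 2.22q → q_m = 37.5422.
Social marginal cost = private MC − MEB = 51.13 + q.
Set SMC = demand: 51.13 + q = 200.28 - 2.22q → q* = 46.3199.
Gap = |37.5422 − 46.3199| = 8.7777.

8.78 units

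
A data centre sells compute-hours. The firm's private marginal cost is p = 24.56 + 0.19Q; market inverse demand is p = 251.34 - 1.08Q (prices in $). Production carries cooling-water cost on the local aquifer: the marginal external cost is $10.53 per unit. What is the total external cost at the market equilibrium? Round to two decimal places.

Market equilibrium (private): 24.56 + 0.19Q = 251.34 - 1.08Q → Q_m = 178.5669.
Total external cost = MEC × Q_m = 10.53 × 178.5669 = 1880.3095.

$1880.31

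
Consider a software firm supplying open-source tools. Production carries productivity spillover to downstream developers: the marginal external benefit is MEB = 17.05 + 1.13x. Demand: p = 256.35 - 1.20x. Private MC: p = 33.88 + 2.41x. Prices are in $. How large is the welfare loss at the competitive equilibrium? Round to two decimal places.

Market equilibrium (private): 33.88 + 2.41x = 256.35 - 1.20x → x_m = 61.6260.
Social marginal cost = private MC − MEB = 16.83 + 1.28x.
Set SMC = demand: 16.83 + 1.28x = 256.35 - 1.20x → x* = 96.5806.
The welfare-loss triangle has base |x_m − x*| and height MEB(x_m) (the vertical gap between SMC and demand is zero at x* and MEB at x_m).
DWL = ½ × 34.9546 × 86.6874 = 1515.0617.

DWL = $1515.06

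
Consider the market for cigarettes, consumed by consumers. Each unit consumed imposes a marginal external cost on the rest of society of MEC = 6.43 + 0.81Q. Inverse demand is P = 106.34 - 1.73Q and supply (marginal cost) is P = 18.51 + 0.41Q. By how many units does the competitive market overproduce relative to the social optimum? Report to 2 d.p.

13.45 units

Market equilibrium (private): 18.51 + 0.41Q = 106.34 - 1.73Q → Q_m = 41.0421.
Social marginal benefit = demand − MEC = 99.91 - 2.54Q.
Set SMB = MC: 99.91 - 2.54Q = 18.51 + 0.41Q → Q* = 27.5932.
Gap = |41.0421 − 27.5932| = 13.4489.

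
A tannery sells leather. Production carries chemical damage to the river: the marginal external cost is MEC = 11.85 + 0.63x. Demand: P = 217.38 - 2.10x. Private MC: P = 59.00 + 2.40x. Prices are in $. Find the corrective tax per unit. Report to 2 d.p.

Social marginal cost = private MC + MEC = 70.85 + 3.03x.
Set SMC = demand: 70.85 + 3.03x = 217.38 - 2.10x → x* = 28.5634.
The Pigouvian tax equals MEC at x*: 11.85 + 0.63×28.5634 = 29.8449.

tax = $29.84 per unit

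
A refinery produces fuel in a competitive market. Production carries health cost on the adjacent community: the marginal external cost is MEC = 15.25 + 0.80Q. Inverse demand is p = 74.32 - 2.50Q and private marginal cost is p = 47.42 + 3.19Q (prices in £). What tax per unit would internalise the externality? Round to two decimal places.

tax = £16.69 per unit

Social marginal cost = private MC + MEC = 62.67 + 3.99Q.
Set SMC = demand: 62.67 + 3.99Q = 74.32 - 2.50Q → Q* = 1.7951.
The Pigouvian tax equals MEC at Q*: 15.25 + 0.80×1.7951 = 16.6861.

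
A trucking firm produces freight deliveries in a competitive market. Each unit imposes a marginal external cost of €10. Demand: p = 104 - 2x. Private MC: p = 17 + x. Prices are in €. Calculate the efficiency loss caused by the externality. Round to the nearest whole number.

DWL = €17

Market equilibrium (private): 17 + x = 104 - 2x → x_m = 29.0000.
Social marginal cost = private MC + MEC = 27 + x.
Set SMC = demand: 27 + x = 104 - 2x → x* = 25.6667.
The loss is the area between SMC and demand from x* to x_m; with linear curves that's a triangle of height MEC(x_m).
DWL = ½ × 3.3333 × 10.0000 = 16.6665.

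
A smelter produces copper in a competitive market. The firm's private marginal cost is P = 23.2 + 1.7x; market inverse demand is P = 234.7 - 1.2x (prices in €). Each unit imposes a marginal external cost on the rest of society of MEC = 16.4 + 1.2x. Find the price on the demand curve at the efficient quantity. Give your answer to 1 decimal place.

Social marginal cost = private MC + MEC = 39.6 + 2.9x.
Set SMC = demand: 39.6 + 2.9x = 234.7 - 1.2x → x* = 47.5854.
Consumer price on the demand curve at x*: 234.7 − 1.2×47.5854 = 177.5975.

P = €177.6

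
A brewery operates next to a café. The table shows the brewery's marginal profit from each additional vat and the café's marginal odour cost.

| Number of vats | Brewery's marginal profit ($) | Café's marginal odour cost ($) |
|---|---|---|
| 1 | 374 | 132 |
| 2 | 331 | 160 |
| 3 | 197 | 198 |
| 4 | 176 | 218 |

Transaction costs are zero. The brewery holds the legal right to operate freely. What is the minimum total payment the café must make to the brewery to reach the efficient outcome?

Left alone the brewery would choose level 4 (marginal profit stays positive).
Efficient level: k* = 2 (marginal profit ≥ marginal odour cost through 2).
The café must at least cover the brewery's forgone profit from cutting 4→2: 197 + 176 = 373.

$373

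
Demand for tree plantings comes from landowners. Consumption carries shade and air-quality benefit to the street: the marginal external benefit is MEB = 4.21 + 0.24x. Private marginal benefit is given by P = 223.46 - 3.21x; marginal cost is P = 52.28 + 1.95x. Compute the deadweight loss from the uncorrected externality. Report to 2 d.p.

Market equilibrium (private): 52.28 + 1.95x = 223.46 - 3.21x → x_m = 33.1744.
Social marginal benefit = demand + MEB = 227.67 - 2.97x.
Set SMB = MC: 227.67 - 2.97x = 52.28 + 1.95x → x* = 35.6484.
Between x* and x_m the wedge SMB − MC runs linearly from 0 to MEB(x_m), so the loss is a triangle.
DWL = ½ × 2.4740 × 12.1719 = 15.0566.

DWL = 15.06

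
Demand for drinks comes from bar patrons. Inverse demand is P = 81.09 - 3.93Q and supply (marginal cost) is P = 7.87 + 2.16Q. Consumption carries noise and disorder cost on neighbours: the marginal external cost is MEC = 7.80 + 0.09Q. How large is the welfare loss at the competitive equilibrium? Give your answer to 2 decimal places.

Market equilibrium (private): 7.87 + 2.16Q = 81.09 - 3.93Q → Q_m = 12.0230.
Social marginal benefit = demand − MEC = 73.29 - 4.02Q.
Set SMB = MC: 73.29 - 4.02Q = 7.87 + 2.16Q → Q* = 10.5858.
The loss is the area between SMB and MC from Q* to Q_m; with linear curves that's a triangle of height MEC(Q_m).
DWL = ½ × 1.4372 × 8.8821 = 6.3827.

DWL = 6.38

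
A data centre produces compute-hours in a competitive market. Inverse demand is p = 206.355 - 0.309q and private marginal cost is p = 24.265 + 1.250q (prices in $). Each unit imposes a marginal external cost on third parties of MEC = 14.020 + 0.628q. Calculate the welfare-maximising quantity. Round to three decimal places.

q* = 76.850

Social marginal cost = private MC + MEC = 38.285 + 1.878q.
Set SMC = demand: 38.285 + 1.878q = 206.355 - 0.309q → q* = 76.8496.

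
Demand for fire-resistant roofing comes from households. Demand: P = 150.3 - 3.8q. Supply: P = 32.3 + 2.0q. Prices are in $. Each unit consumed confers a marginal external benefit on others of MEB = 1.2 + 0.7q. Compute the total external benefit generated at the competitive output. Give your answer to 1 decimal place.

$169.3

Market equilibrium (private): 32.3 + 2.0q = 150.3 - 3.8q → q_m = 20.3448.
Total external benefit = ∫₀^{q_m} (1.2 + 0.7q) dq = 1.2×20.3448 + ½×0.7×20.3448² = 169.2826.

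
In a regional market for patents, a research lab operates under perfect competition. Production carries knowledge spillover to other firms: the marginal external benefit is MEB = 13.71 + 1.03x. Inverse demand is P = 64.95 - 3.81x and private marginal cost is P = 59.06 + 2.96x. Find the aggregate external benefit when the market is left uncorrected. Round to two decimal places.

12.32

Market equilibrium (private): 59.06 + 2.96x = 64.95 - 3.81x → x_m = 0.8700.
Total external benefit = ∫₀^{x_m} (13.71 + 1.03x) dx = 13.71×0.8700 + ½×1.03×0.8700² = 12.3175.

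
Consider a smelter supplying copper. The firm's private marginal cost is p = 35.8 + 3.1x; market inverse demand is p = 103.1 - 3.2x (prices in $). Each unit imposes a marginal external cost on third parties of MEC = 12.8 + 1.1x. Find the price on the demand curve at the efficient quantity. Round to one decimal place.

Social marginal cost = private MC + MEC = 48.6 + 4.2x.
Set SMC = demand: 48.6 + 4.2x = 103.1 - 3.2x → x* = 7.3649.
Consumer price on the demand curve at x*: 103.1 − 3.2×7.3649 = 79.5323.

P = $79.5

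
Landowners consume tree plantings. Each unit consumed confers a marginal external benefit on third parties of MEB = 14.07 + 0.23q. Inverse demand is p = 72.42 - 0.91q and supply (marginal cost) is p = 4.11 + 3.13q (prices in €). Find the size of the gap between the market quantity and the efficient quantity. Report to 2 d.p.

4.71 units

Market equilibrium (private): 4.11 + 3.13q = 72.42 - 0.91q → q_m = 16.9084.
Social marginal benefit = demand + MEB = 86.49 - 0.68q.
Set SMB = MC: 86.49 - 0.68q = 4.11 + 3.13q → q* = 21.6220.
Gap = |16.9084 − 21.6220| = 4.7136.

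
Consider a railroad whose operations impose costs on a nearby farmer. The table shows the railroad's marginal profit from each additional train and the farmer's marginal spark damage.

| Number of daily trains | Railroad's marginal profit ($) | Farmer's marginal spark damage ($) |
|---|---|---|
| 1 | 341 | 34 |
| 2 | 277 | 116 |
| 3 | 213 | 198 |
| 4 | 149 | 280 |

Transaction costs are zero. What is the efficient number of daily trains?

3

Bargaining reaches the level where marginal profit last exceeds marginal spark damage.
That holds through level 3 (213 ≥ 198) but not at 4 (149 < 280).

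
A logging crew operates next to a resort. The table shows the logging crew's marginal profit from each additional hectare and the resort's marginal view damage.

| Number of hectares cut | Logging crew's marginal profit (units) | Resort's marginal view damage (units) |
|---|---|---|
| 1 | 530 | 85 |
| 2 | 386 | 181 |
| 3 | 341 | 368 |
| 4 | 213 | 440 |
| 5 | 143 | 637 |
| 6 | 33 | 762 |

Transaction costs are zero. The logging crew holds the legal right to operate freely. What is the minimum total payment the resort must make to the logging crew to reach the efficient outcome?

Left alone the logging crew would choose level 6 (marginal profit stays positive).
Efficient level: k* = 2 (marginal profit ≥ marginal view damage through 2).
The resort must at least cover the logging crew's forgone profit from cutting 6→2: 341 + 213 + 143 + 33 = 730.

730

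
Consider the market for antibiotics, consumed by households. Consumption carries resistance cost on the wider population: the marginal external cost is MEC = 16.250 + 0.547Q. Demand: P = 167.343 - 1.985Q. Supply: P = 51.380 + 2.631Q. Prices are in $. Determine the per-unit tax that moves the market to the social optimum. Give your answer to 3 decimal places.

Social marginal benefit = demand − MEC = 151.093 - 2.532Q.
Set SMB = MC: 151.093 - 2.532Q = 51.380 + 2.631Q → Q* = 19.3130.
The Pigouvian tax equals MEC at Q*: 16.250 + 0.547×19.3130 = 26.8142.

tax = $26.814 per unit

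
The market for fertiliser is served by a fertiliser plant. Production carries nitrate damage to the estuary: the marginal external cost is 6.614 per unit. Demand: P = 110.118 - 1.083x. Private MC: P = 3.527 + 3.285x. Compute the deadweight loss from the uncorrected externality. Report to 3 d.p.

Market equilibrium (private): 3.527 + 3.285x = 110.118 - 1.083x → x_m = 24.4027.
Social marginal cost = private MC + MEC = 10.141 + 3.285x.
Set SMC = demand: 10.141 + 3.285x = 110.118 - 1.083x → x* = 22.8885.
Height of the DWL triangle at x_m is SMC(x_m) − demand(x_m) = MEC(x_m) = 6.6140.
DWL = ½ × 1.5142 × 6.6140 = 5.0075.

DWL = 5.007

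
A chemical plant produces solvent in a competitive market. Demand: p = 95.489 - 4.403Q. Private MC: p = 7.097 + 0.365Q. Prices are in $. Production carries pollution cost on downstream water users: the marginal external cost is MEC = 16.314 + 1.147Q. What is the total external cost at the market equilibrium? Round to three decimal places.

Market equilibrium (private): 7.097 + 0.365Q = 95.489 - 4.403Q → Q_m = 18.5386.
Total external cost = ∫₀^{Q_m} (16.314 + 1.147Q) dQ = 16.314×18.5386 + ½×1.147×18.5386² = 499.5390.

$499.539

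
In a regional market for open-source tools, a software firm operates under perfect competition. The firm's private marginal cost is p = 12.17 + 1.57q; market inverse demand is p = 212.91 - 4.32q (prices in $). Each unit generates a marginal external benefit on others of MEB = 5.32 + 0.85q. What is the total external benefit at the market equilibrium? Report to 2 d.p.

$674.97

Market equilibrium (private): 12.17 + 1.57q = 212.91 - 4.32q → q_m = 34.0815.
Total external benefit = ∫₀^{q_m} (5.32 + 0.85q) dq = 5.32×34.0815 + ½×0.85×34.0815² = 674.9718.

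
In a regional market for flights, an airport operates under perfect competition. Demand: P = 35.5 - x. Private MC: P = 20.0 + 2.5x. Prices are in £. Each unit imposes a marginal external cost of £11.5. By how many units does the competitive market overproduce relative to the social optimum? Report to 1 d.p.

Market equilibrium (private): 20.0 + 2.5x = 35.5 - x → x_m = 4.4286.
Social marginal cost = private MC + MEC = 31.5 + 2.5x.
Set SMC = demand: 31.5 + 2.5x = 35.5 - x → x* = 1.1429.
Gap = |4.4286 − 1.1429| = 3.2857.

3.3 units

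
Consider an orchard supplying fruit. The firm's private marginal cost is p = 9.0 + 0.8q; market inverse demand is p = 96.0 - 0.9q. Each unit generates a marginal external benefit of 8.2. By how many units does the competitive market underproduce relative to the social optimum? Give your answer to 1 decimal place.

4.8 units

Market equilibrium (private): 9.0 + 0.8q = 96.0 - 0.9q → q_m = 51.1765.
Social marginal cost = private MC − MEB = 0.8 + 0.8q.
Set SMC = demand: 0.8 + 0.8q = 96.0 - 0.9q → q* = 56.0000.
Gap = |51.1765 − 56.0000| = 4.8235.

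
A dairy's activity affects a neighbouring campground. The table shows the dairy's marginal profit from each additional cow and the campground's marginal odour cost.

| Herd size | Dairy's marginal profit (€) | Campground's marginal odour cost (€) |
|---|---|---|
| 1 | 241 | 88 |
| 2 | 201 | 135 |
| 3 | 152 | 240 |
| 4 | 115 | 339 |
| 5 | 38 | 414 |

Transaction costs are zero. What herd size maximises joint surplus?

2

Bargaining reaches the level where marginal profit last exceeds marginal odour cost.
That holds through level 2 (201 ≥ 135) but not at 3 (152 < 240).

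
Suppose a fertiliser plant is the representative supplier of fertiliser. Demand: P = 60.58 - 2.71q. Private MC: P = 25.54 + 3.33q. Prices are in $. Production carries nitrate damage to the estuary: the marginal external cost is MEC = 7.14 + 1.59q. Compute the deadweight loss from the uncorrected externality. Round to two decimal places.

Market equilibrium (private): 25.54 + 3.33q = 60.58 - 2.71q → q_m = 5.8013.
Social marginal cost = private MC + MEC = 32.68 + 4.92q.
Set SMC = demand: 32.68 + 4.92q = 60.58 - 2.71q → q* = 3.6566.
Height of the DWL triangle at q_m is SMC(q_m) − demand(q_m) = MEC(q_m) = 16.3641.
DWL = ½ × 2.1447 × 16.3641 = 17.5480.

DWL = $17.55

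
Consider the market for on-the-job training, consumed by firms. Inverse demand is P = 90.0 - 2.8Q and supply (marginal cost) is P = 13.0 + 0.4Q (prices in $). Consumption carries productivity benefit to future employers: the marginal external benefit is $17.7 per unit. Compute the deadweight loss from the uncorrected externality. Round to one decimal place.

Market equilibrium (private): 13.0 + 0.4Q = 90.0 - 2.8Q → Q_m = 24.0625.
Social marginal benefit = demand + MEB = 107.7 - 2.8Q.
Set SMB = MC: 107.7 - 2.8Q = 13.0 + 0.4Q → Q* = 29.5938.
Between Q* and Q_m the wedge SMB − MC runs linearly from 0 to MEB(Q_m), so the loss is a triangle.
DWL = ½ × 5.5313 × 17.7000 = 48.9520.

DWL = $49.0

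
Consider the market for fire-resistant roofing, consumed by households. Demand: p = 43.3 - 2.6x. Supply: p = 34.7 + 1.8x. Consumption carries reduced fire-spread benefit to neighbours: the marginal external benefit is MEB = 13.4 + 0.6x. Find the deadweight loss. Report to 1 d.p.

Market equilibrium (private): 34.7 + 1.8x = 43.3 - 2.6x → x_m = 1.9545.
Social marginal benefit = demand + MEB = 56.7 - 2.0x.
Set SMB = MC: 56.7 - 2.0x = 34.7 + 1.8x → x* = 5.7895.
The welfare-loss triangle has base |x_m − x*| and height MEB(x_m) (the vertical gap between SMB and MC is zero at x* and MEB at x_m).
DWL = ½ × 3.8350 × 14.5727 = 27.9432.

DWL = 27.9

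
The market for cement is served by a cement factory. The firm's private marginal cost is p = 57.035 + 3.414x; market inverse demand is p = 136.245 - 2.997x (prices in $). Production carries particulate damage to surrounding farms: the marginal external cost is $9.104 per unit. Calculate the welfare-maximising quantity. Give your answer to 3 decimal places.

x* = 10.935

Social marginal cost = private MC + MEC = 66.139 + 3.414x.
Set SMC = demand: 66.139 + 3.414x = 136.245 - 2.997x → x* = 10.9353.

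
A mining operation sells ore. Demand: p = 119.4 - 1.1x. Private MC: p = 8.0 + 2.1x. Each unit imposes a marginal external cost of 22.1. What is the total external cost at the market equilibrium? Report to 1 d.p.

769.4

Market equilibrium (private): 8.0 + 2.1x = 119.4 - 1.1x → x_m = 34.8125.
Total external cost = MEC × x_m = 22.1 × 34.8125 = 769.3563.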